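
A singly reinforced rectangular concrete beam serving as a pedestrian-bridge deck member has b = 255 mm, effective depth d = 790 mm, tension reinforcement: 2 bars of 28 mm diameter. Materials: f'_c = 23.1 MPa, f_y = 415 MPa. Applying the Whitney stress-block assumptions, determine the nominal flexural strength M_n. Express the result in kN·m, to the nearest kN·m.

A_s = 2 × 616 = 1232 mm².
T = A_s f_y = 1232 × 415 = 511280 N = 511.28 kN.
From C = T: a = T/(0.85 f'_c b) = 511280/(0.85 × 23.1 × 255) = 102.11 mm.
M_n = T(d − a/2) = 511.28 kN × (790 − 51.055) mm = 377.81 kN·m.

M_n ≈ 378 kN·m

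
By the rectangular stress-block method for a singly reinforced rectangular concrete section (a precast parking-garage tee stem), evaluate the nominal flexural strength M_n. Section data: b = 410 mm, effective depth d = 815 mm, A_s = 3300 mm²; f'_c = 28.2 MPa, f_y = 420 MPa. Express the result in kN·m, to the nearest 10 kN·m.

T = A_s f_y = 3300 × 420 = 1386000 N = 1386 kN.
From C = T: a = T/(0.85 f'_c b) = 1386000/(0.85 × 28.2 × 410) = 141.03 mm.
M_n = T(d − a/2) = 1386 kN × (815 − 70.515) mm = 1031.86 kN·m.

M_n ≈ 1030 kN·m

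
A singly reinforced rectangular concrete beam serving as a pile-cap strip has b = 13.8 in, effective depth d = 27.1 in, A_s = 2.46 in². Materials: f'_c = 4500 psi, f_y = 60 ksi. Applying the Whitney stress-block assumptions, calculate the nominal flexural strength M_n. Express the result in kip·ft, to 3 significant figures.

M_n ≈ 316 kip·ft

T = A_s f_y = 2.46 × 60 = 147.6 kips.
a = T/(0.85 f'_c b) = 147.6/(0.85 × 4.5 × 13.8) = 2.796 in.
M_n = T(d − a/2) = 147.6 × (27.1 − 1.398) = 3793.6 kip·in = 3793.6/12 = 316.13 kip·ft.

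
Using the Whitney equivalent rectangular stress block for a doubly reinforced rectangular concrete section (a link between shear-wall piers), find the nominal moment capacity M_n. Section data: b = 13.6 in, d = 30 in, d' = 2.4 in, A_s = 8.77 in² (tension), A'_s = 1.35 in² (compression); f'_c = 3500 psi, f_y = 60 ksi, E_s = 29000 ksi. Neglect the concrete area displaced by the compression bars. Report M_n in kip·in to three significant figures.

Assume both steels yield.
a = (A_s − A'_s) f_y/(0.85 f'_c b) = (8.77 − 1.35) × 60/(0.85 × 3.5 × 13.6) = 11.003 in.
c = a/β₁ = 11.003/0.85 = 12.945 in; ε'_s = 0.003(c − d')/c = 0.0024 ≥ ε_y = 0.0021, so the compression steel yields.
M_n = (A_s − A'_s) f_y (d − a/2) + A'_s f_y (d − d') = 445.2 × (30 − 5.5015) + 81 × (30 − 2.4) = 10906.7 + 2235.6 = 13142.3 kip·in.

M_n ≈ 13100 kip·in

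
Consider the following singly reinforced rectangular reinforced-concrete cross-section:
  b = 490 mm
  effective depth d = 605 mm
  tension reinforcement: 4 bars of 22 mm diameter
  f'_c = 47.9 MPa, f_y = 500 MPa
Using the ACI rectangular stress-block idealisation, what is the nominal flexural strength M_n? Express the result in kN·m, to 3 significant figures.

M_n ≈ 445 kN·m

A_s = 4 × 380 = 1520 mm².
T = A_s f_y = 1520 × 500 = 760000 N = 760 kN.
From C = T: a = T/(0.85 f'_c b) = 760000/(0.85 × 47.9 × 490) = 38.09 mm.
M_n = T(d − a/2) = 760 kN × (605 − 19.045) mm = 445.33 kN·m.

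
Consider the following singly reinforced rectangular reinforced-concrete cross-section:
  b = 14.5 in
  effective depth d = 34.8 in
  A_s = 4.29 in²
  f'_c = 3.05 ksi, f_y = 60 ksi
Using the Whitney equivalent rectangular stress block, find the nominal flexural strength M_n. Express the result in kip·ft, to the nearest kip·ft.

M_n ≈ 673 kip·ft

T = A_s f_y = 4.29 × 60 = 257.4 kips.
a = T/(0.85 f'_c b) = 257.4/(0.85 × 3.05 × 14.5) = 6.847 in.
M_n = T(d − a/2) = 257.4 × (34.8 − 3.4235) = 8076.3 kip·in = 8076.3/12 = 673.03 kip·ft.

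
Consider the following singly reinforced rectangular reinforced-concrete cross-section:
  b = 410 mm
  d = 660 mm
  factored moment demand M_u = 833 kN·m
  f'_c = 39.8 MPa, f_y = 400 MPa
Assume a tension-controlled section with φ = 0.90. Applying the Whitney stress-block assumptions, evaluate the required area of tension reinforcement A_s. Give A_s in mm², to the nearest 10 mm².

A_s ≈ 3830 mm²

M_n = M_u/φ = 833/0.90 = 925.556 kN·m.
With M_n = 0.85 f'_c a b (d − a/2), solve the quadratic for a:
a = d − √(d² − 2M_n/(0.85 f'_c b)) = 660 − √(660² − 2 × 925.556×10⁶/(0.85 × 39.8 × 410)) = 110.33 mm.
A_s = 0.85 f'_c a b / f_y = 0.85 × 39.8 × 110.33 × 410 / 400 = 3825.8 mm².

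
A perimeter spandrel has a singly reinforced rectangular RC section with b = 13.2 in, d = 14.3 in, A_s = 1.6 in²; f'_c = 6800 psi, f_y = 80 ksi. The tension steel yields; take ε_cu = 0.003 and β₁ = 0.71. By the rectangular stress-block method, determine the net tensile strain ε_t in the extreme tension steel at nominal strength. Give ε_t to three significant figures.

a = A_s f_y/(0.85 f'_c b) = 1.678 in.
β₁ = 0.71, so c = a/β₁ = 1.678/0.71 = 2.363 in.
From the linear strain diagram with ε_cu = 0.003: ε_t = 0.003 (d − c)/c = 0.003 × (14.3 − 2.363)/2.363 = 0.0152.
Since ε_t ≥ 0.005, the section is tension-controlled.

ε_t ≈ 0.0152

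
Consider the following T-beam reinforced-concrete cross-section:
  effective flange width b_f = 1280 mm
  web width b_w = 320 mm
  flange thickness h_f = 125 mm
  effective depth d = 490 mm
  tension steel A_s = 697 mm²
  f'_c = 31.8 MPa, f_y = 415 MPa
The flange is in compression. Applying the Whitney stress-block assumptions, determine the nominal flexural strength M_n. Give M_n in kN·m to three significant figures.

M_n ≈ 141 kN·m

Tension: T = A_s f_y = 697 × 415 = 289255 N.
Try a within the flange: a = T/(0.85 f'_c b_f) = 289255/(0.85 × 31.8 × 1280) = 8.36 mm.
Since a = 8.36 ≤ h_f = 125 mm, the stress block lies entirely in the flange; analyse as a rectangular beam of width b_f.
M_n = T(d − a/2) = 289255 × (490 − 4.18) = 140.53 × 10⁶ N·mm.
M_n = 140.53 kN·m.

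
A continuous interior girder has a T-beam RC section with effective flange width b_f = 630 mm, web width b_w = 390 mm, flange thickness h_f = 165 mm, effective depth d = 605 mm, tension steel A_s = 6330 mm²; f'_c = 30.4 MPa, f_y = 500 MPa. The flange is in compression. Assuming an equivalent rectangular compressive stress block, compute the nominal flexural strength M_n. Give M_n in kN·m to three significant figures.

M_n ≈ 1600 kN·m

Tension: T = A_s f_y = 6330 × 500 = 3165000 N.
Try a within the flange: a = T/(0.85 f'_c b_f) = 3165000/(0.85 × 30.4 × 630) = 194.42 mm.
a = 194.42 > h_f = 165 mm: the block extends into the web. Split into flange-overhang and web parts.
C_f = 0.85 f'_c (b_f − b_w) h_f = 0.85 × 30.4 × (630 − 390) × 165 = 1023264 N.
Remaining web compression depth: a_w = (T − C_f)/(0.85 f'_c b_w) = (3165000 − 1023264)/(0.85 × 30.4 × 390) = 212.52 mm.
M_n = C_f(d − h_f/2) + (T − C_f)(d − a_w/2) = 1023264 × (605 − 82.5) + 2141736 × (605 − 106.26) = 534.66 + 1068.17 = 1602.83 × 10⁶ N·mm.
M_n = 1602.83 kN·m.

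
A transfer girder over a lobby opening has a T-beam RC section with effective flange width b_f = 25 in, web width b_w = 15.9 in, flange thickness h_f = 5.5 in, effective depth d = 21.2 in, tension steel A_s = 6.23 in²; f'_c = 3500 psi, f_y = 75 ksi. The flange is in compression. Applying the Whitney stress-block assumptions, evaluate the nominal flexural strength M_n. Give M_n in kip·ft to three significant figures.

Tension: T = A_s f_y = 6.23 × 75 = 467.25 kips.
Try a within the flange: a = T/(0.85 f'_c b_f) = 467.25/(0.85 × 3.5 × 25) = 6.282 in.
a = 6.282 > h_f = 5.5 in: the block extends into the web. Split into flange-overhang and web parts.
C_f = 0.85 f'_c (b_f − b_w) h_f = 0.85 × 3.5 × (25 − 15.9) × 5.5 = 148.9 kips.
Remaining web compression depth: a_w = (T − C_f)/(0.85 f'_c b_w) = (467.25 − 148.9)/(0.85 × 3.5 × 15.9) = 6.730 in.
M_n = C_f(d − h_f/2) + (T − C_f)(d − a_w/2) = 148.9 × (21.2 − 2.75) + 318.35 × (21.2 − 3.365) = 2747.2 + 5677.8 = 8425.0 kip·in.
M_n = 8425.0/12 = 702.08 kip·ft.

M_n ≈ 702 kip·ft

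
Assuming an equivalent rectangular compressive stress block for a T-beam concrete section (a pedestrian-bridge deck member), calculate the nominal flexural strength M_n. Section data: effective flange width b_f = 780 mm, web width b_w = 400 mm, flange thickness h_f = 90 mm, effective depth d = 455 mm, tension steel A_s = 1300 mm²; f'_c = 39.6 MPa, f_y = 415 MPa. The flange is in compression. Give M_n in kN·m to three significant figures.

Tension: T = A_s f_y = 1300 × 415 = 539500 N.
Try a within the flange: a = T/(0.85 f'_c b_f) = 539500/(0.85 × 39.6 × 780) = 20.55 mm.
Since a = 20.55 ≤ h_f = 90 mm, the stress block lies entirely in the flange; analyse as a rectangular beam of width b_f.
M_n = T(d − a/2) = 539500 × (455 − 10.275) = 239.93 × 10⁶ N·mm.
M_n = 239.93 kN·m.

M_n ≈ 240 kN·m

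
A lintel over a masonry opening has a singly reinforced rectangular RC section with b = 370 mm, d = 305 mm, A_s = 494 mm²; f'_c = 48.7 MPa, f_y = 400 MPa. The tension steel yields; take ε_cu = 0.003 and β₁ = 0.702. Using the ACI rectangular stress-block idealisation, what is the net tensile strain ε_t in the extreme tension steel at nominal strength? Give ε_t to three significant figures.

a = A_s f_y/(0.85 f'_c b) = 12.90 mm.
β₁ = 0.702, so c = a/β₁ = 12.90/0.702 = 18.38 mm.
From the linear strain diagram with ε_cu = 0.003: ε_t = 0.003 (d − c)/c = 0.003 × (305 − 18.38)/18.38 = 0.0468.
Since ε_t ≥ 0.005, the section is tension-controlled.

ε_t ≈ 0.0468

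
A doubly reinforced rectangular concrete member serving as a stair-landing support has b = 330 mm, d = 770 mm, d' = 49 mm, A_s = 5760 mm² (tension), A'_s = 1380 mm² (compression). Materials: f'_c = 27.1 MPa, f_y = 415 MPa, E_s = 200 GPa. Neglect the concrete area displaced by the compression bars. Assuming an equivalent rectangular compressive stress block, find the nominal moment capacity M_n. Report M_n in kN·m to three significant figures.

Assume both tension and compression steel yield.
Net tension couple steel: A_s − A'_s = 4380 mm².
a = (A_s − A'_s) f_y / (0.85 f'_c b) = 1817700/(0.85 × 27.1 × 330) = 239.12 mm.
c = a/β₁ = 239.12/0.85 = 281.32 mm; ε'_s = 0.003(c − d')/c = 0.0025 ≥ f_y/E_s = 0.0021, so compression steel does yield.
M_n = (A_s − A'_s) f_y (d − a/2) + A'_s f_y (d − d') = [1817700 × (770 − 119.56) + 572700 × (770 − 49)] × 10⁻⁶ = 1182.30 + 412.92 = 1595.22 kN·m.

M_n ≈ 1600 kN·m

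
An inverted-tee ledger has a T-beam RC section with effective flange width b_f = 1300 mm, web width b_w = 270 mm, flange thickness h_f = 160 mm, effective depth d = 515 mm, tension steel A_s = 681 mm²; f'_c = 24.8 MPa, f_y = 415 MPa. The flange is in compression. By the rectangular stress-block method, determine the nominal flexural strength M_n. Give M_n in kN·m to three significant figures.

M_n ≈ 144 kN·m

Tension: T = A_s f_y = 681 × 415 = 282615 N.
Try a within the flange: a = T/(0.85 f'_c b_f) = 282615/(0.85 × 24.8 × 1300) = 10.31 mm.
Since a = 10.31 ≤ h_f = 160 mm, the stress block lies entirely in the flange; analyse as a rectangular beam of width b_f.
M_n = T(d − a/2) = 282615 × (515 − 5.155) = 144.09 × 10⁶ N·mm.
M_n = 144.09 kN·m.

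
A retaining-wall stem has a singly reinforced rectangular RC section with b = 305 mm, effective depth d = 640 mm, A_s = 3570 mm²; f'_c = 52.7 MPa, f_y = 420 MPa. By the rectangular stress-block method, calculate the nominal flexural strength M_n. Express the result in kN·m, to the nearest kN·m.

M_n ≈ 877 kN·m

T = A_s f_y = 3570 × 420 = 1499400 N = 1499.4 kN.
From C = T: a = T/(0.85 f'_c b) = 1499400/(0.85 × 52.7 × 305) = 109.75 mm.
M_n = T(d − a/2) = 1499.4 kN × (640 − 54.875) mm = 877.34 kN·m.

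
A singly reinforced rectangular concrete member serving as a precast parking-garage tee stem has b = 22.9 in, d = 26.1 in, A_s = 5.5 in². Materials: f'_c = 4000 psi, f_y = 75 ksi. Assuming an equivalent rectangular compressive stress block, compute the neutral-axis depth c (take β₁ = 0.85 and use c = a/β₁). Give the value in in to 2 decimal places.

c ≈ 6.23 in

T = A_s f_y = 5.5 × 75 = 412.5 kips.
a = T/(0.85 f'_c b) = 412.5/(0.85 × 4 × 22.9) = 5.2980 in.
With β₁ = 0.85, c = a/β₁ = 5.2980/0.85 = 6.23 in.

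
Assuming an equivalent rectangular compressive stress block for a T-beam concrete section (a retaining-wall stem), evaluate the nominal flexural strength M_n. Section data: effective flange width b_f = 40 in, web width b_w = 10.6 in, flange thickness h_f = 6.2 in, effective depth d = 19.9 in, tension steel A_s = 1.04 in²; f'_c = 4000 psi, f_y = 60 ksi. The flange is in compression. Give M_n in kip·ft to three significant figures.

M_n ≈ 102 kip·ft

Tension: T = A_s f_y = 1.04 × 60 = 62.4 kips.
Try a within the flange: a = T/(0.85 f'_c b_f) = 62.4/(0.85 × 4 × 40) = 0.459 in.
Since a = 0.459 ≤ h_f = 6.2 in, the stress block lies entirely in the flange; analyse as a rectangular beam of width b_f.
M_n = T(d − a/2) = 62.4 × (19.9 − 0.2295) = 1227.4 kip·in.
M_n = 1227.4/12 = 102.28 kip·ft.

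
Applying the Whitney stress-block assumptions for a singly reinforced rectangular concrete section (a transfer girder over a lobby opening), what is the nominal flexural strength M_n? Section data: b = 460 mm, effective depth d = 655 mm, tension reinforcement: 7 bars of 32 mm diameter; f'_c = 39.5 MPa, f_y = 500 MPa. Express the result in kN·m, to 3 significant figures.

M_n ≈ 1590 kN·m

A_s = 7 × 804 = 5628 mm².
T = A_s f_y = 5628 × 500 = 2814000 N = 2814 kN.
From C = T: a = T/(0.85 f'_c b) = 2814000/(0.85 × 39.5 × 460) = 182.20 mm.
M_n = T(d − a/2) = 2814 kN × (655 − 91.1) mm = 1586.81 kN·m.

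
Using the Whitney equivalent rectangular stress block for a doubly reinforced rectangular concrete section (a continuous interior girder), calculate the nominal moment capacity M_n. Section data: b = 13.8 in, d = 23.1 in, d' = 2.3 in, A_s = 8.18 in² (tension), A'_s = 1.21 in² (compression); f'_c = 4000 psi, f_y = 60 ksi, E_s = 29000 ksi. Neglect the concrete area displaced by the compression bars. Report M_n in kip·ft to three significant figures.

M_n ≈ 776 kip·ft

Assume both steels yield.
a = (A_s − A'_s) f_y/(0.85 f'_c b) = (8.18 − 1.21) × 60/(0.85 × 4 × 13.8) = 8.913 in.
c = a/β₁ = 8.913/0.85 = 10.486 in; ε'_s = 0.003(c − d')/c = 0.0023 ≥ ε_y = 0.0021, so the compression steel yields.
M_n = (A_s − A'_s) f_y (d − a/2) + A'_s f_y (d − d') = 418.2 × (23.1 − 4.4565) + 72.6 × (23.1 − 2.3) = 7796.7 + 1510.1 = 9306.8 kip·in = 9306.8/12 = 775.57 kip·ft.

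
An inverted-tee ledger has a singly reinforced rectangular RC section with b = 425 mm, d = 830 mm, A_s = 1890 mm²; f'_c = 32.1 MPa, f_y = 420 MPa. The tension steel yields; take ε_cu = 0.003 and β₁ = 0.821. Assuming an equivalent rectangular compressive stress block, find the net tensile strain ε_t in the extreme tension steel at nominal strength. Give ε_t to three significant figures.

ε_t ≈ 0.0269

a = A_s f_y/(0.85 f'_c b) = 68.45 mm.
β₁ = 0.821, so c = a/β₁ = 68.45/0.821 = 83.37 mm.
From the linear strain diagram with ε_cu = 0.003: ε_t = 0.003 (d − c)/c = 0.003 × (830 − 83.37)/83.37 = 0.0269.
Since ε_t ≥ 0.005, the section is tension-controlled.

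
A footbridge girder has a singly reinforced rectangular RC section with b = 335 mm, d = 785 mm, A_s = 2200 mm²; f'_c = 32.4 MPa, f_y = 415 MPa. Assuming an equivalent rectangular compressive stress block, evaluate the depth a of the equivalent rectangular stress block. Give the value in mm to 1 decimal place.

T = A_s f_y = 2200 × 415 = 913000 N = 913 kN.
Setting C = 0.85 f'_c a b equal to T: a = 913000/(0.85 × 32.4 × 335) = 99.0 mm.

a ≈ 99.0 mm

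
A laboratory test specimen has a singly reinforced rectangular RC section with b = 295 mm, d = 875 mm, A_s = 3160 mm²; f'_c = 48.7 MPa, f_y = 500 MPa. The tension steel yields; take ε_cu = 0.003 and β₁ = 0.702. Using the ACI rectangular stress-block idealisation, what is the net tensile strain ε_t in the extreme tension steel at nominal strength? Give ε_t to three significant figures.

ε_t ≈ 0.0112

a = A_s f_y/(0.85 f'_c b) = 129.39 mm.
β₁ = 0.702, so c = a/β₁ = 129.39/0.702 = 184.32 mm.
From the linear strain diagram with ε_cu = 0.003: ε_t = 0.003 (d − c)/c = 0.003 × (875 − 184.32)/184.32 = 0.0112.
Since ε_t ≥ 0.005, the section is tension-controlled.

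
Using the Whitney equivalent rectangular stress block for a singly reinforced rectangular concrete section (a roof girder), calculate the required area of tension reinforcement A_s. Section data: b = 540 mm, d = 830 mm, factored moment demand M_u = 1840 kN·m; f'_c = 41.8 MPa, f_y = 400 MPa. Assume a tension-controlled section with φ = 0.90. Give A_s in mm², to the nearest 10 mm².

A_s ≈ 6730 mm²

M_n = M_u/φ = 1840/0.90 = 2044.44 kN·m.
With M_n = 0.85 f'_c a b (d − a/2), solve the quadratic for a:
a = d − √(d² − 2M_n/(0.85 f'_c b)) = 830 − √(830² − 2 × 2044.44×10⁶/(0.85 × 41.8 × 540)) = 140.23 mm.
A_s = 0.85 f'_c a b / f_y = 0.85 × 41.8 × 140.23 × 540 / 400 = 6726.2 mm².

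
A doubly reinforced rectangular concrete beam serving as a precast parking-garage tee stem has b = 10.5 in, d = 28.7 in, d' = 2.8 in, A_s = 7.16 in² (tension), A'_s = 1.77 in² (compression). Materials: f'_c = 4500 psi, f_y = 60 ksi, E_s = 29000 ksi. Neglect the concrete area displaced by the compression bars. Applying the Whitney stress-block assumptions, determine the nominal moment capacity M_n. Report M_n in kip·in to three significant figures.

M_n ≈ 10700 kip·in

Assume both steels yield.
a = (A_s − A'_s) f_y/(0.85 f'_c b) = (7.16 − 1.77) × 60/(0.85 × 4.5 × 10.5) = 8.052 in.
c = a/β₁ = 8.052/0.825 = 9.760 in; ε'_s = 0.003(c − d')/c = 0.0021 ≥ ε_y = 0.0021, so the compression steel yields.
M_n = (A_s − A'_s) f_y (d − a/2) + A'_s f_y (d − d') = 323.4 × (28.7 − 4.026) + 106.2 × (28.7 − 2.8) = 7979.6 + 2750.6 = 10730.2 kip·in.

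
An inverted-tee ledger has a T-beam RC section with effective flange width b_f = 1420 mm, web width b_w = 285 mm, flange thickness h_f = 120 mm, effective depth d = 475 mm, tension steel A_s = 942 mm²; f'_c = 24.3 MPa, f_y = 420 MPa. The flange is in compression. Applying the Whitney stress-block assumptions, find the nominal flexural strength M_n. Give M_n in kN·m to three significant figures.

Tension: T = A_s f_y = 942 × 420 = 395640 N.
Try a within the flange: a = T/(0.85 f'_c b_f) = 395640/(0.85 × 24.3 × 1420) = 13.49 mm.
Since a = 13.49 ≤ h_f = 120 mm, the stress block lies entirely in the flange; analyse as a rectangular beam of width b_f.
M_n = T(d − a/2) = 395640 × (475 − 6.745) = 185.26 × 10⁶ N·mm.
M_n = 185.26 kN·m.

M_n ≈ 185 kN·m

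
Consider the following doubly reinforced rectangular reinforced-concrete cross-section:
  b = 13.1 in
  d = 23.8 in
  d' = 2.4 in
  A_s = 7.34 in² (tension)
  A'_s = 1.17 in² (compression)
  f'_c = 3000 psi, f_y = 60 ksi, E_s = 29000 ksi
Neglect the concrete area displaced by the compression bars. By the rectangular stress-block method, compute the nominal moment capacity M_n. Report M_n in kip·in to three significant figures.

M_n ≈ 8260 kip·in

Assume both steels yield.
a = (A_s − A'_s) f_y/(0.85 f'_c b) = (7.34 − 1.17) × 60/(0.85 × 3 × 13.1) = 11.082 in.
c = a/β₁ = 11.082/0.85 = 13.038 in; ε'_s = 0.003(c − d')/c = 0.0024 ≥ ε_y = 0.0021, so the compression steel yields.
M_n = (A_s − A'_s) f_y (d − a/2) + A'_s f_y (d − d') = 370.2 × (23.8 − 5.541) + 70.2 × (23.8 − 2.4) = 6759.5 + 1502.3 = 8261.8 kip·in.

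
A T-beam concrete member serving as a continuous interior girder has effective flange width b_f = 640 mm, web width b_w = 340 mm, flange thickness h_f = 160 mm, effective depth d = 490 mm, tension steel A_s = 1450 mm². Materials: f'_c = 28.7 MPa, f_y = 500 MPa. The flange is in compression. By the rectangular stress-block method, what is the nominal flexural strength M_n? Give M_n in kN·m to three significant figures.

Tension: T = A_s f_y = 1450 × 500 = 725000 N.
Try a within the flange: a = T/(0.85 f'_c b_f) = 725000/(0.85 × 28.7 × 640) = 46.44 mm.
Since a = 46.44 ≤ h_f = 160 mm, the stress block lies entirely in the flange; analyse as a rectangular beam of width b_f.
M_n = T(d − a/2) = 725000 × (490 − 23.22) = 338.42 × 10⁶ N·mm.
M_n = 338.42 kN·m.

M_n ≈ 338 kN·m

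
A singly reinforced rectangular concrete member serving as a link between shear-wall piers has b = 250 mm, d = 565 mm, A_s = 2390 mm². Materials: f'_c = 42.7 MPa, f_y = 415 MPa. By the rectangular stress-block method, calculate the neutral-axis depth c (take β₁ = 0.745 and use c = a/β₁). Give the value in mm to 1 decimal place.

c ≈ 146.7 mm

T = A_s f_y = 2390 × 415 = 991850 N = 991.85 kN.
Setting C = 0.85 f'_c a b equal to T: a = 991850/(0.85 × 42.7 × 250) = 109.310 mm.
With β₁ = 0.745, c = a/β₁ = 109.310/0.745 = 146.7 mm.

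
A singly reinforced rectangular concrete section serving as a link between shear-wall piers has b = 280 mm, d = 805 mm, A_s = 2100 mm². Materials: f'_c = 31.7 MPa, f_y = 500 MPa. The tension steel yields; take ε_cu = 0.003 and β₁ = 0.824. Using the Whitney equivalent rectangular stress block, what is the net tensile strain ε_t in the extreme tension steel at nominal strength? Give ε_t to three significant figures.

a = A_s f_y/(0.85 f'_c b) = 139.17 mm.
β₁ = 0.824, so c = a/β₁ = 139.17/0.824 = 168.90 mm.
From the linear strain diagram with ε_cu = 0.003: ε_t = 0.003 (d − c)/c = 0.003 × (805 − 168.90)/168.90 = 0.0113.
Since ε_t ≥ 0.005, the section is tension-controlled.

ε_t ≈ 0.0113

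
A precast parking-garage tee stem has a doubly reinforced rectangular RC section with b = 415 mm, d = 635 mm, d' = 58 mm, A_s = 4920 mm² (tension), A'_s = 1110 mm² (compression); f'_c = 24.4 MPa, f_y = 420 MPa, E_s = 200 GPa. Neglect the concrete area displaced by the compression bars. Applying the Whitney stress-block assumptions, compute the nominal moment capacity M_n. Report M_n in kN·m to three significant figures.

M_n ≈ 1140 kN·m

Assume both tension and compression steel yield.
Net tension couple steel: A_s − A'_s = 3810 mm².
a = (A_s − A'_s) f_y / (0.85 f'_c b) = 1600200/(0.85 × 24.4 × 415) = 185.92 mm.
c = a/β₁ = 185.92/0.85 = 218.73 mm; ε'_s = 0.003(c − d')/c = 0.0022 ≥ f_y/E_s = 0.0021, so compression steel does yield.
M_n = (A_s − A'_s) f_y (d − a/2) + A'_s f_y (d − d') = [1600200 × (635 − 92.96) + 466200 × (635 − 58)] × 10⁻⁶ = 867.37 + 269.00 = 1136.37 kN·m.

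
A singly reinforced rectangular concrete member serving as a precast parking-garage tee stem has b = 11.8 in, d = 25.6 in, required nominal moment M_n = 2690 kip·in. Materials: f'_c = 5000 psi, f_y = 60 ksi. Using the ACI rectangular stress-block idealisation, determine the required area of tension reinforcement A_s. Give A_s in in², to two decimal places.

A_s ≈ 1.83 in²

From M_n = 0.85 f'_c a b (d − a/2):
a = d − √(d² − 2M_n/(0.85 f'_c b)) = 25.6 − √(25.6² − 2 × 2690/(0.85 × 5 × 11.8)) = 2.189 in.
A_s = 0.85 f'_c a b / f_y = 0.85 × 5 × 2.189 × 11.8 / 60 = 1.830 in².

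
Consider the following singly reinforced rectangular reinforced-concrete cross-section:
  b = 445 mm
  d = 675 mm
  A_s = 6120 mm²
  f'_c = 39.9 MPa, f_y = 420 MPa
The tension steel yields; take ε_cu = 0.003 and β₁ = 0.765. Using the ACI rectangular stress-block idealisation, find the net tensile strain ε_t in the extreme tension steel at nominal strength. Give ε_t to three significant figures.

a = A_s f_y/(0.85 f'_c b) = 170.31 mm.
β₁ = 0.765, so c = a/β₁ = 170.31/0.765 = 222.63 mm.
From the linear strain diagram with ε_cu = 0.003: ε_t = 0.003 (d − c)/c = 0.003 × (675 − 222.63)/222.63 = 0.00610.
Since ε_t ≥ 0.005, the section is tension-controlled.

ε_t ≈ 0.00610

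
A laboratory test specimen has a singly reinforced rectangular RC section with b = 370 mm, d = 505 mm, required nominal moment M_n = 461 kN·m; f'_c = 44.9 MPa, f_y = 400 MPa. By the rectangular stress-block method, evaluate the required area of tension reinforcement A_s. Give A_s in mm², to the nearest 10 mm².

A_s ≈ 2450 mm²

With M_n = 0.85 f'_c a b (d − a/2), solve the quadratic for a:
a = d − √(d² − 2M_n/(0.85 f'_c b)) = 505 − √(505² − 2 × 461×10⁶/(0.85 × 44.9 × 370)) = 69.42 mm.
A_s = 0.85 f'_c a b / f_y = 0.85 × 44.9 × 69.42 × 370 / 400 = 2450.7 mm².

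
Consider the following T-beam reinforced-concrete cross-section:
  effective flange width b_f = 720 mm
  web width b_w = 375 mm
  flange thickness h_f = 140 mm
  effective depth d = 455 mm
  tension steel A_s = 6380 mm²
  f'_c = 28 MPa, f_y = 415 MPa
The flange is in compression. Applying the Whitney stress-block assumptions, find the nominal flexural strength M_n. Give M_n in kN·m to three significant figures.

Tension: T = A_s f_y = 6380 × 415 = 2647700 N.
Try a within the flange: a = T/(0.85 f'_c b_f) = 2647700/(0.85 × 28 × 720) = 154.51 mm.
a = 154.51 > h_f = 140 mm: the block extends into the web. Split into flange-overhang and web parts.
C_f = 0.85 f'_c (b_f − b_w) h_f = 0.85 × 28 × (720 − 375) × 140 = 1149540 N.
Remaining web compression depth: a_w = (T − C_f)/(0.85 f'_c b_w) = (2647700 − 1149540)/(0.85 × 28 × 375) = 167.86 mm.
M_n = C_f(d − h_f/2) + (T − C_f)(d − a_w/2) = 1149540 × (455 − 70) + 1498160 × (455 − 83.93) = 442.57 + 555.92 = 998.49 × 10⁶ N·mm.
M_n = 998.49 kN·m.

M_n ≈ 998 kN·m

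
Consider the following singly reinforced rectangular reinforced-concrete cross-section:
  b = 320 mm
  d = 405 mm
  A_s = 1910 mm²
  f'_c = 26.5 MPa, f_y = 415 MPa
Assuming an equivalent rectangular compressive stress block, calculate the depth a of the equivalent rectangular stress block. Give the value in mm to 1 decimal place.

a ≈ 110.0 mm

T = A_s f_y = 1910 × 415 = 792650 N = 792.65 kN.
Setting C = 0.85 f'_c a b equal to T: a = 792650/(0.85 × 26.5 × 320) = 110.0 mm.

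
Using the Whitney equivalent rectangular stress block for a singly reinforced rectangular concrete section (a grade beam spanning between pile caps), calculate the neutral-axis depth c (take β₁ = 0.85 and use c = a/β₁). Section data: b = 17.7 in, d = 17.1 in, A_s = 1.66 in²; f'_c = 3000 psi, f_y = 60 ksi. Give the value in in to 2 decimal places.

T = A_s f_y = 1.66 × 60 = 99.6 kips.
a = T/(0.85 f'_c b) = 99.6/(0.85 × 3 × 17.7) = 2.2067 in.
With β₁ = 0.85, c = a/β₁ = 2.2067/0.85 = 2.60 in.

c ≈ 2.60 in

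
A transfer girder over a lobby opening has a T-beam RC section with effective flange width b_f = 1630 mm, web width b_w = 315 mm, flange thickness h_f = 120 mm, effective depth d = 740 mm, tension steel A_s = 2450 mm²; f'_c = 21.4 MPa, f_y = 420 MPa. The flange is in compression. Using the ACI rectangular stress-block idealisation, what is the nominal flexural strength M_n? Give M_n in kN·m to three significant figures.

M_n ≈ 744 kN·m

Tension: T = A_s f_y = 2450 × 420 = 1029000 N.
Try a within the flange: a = T/(0.85 f'_c b_f) = 1029000/(0.85 × 21.4 × 1630) = 34.71 mm.
Since a = 34.71 ≤ h_f = 120 mm, the stress block lies entirely in the flange; analyse as a rectangular beam of width b_f.
M_n = T(d − a/2) = 1029000 × (740 − 17.355) = 743.60 × 10⁶ N·mm.
M_n = 743.60 kN·m.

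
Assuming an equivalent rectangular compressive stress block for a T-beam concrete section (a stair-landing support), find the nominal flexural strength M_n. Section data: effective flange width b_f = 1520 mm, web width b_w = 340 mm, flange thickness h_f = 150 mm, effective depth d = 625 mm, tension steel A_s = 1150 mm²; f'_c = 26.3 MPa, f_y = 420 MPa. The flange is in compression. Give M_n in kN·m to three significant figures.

Tension: T = A_s f_y = 1150 × 420 = 483000 N.
Try a within the flange: a = T/(0.85 f'_c b_f) = 483000/(0.85 × 26.3 × 1520) = 14.21 mm.
Since a = 14.21 ≤ h_f = 150 mm, the stress block lies entirely in the flange; analyse as a rectangular beam of width b_f.
M_n = T(d − a/2) = 483000 × (625 − 7.105) = 298.44 × 10⁶ N·mm.
M_n = 298.44 kN·m.

M_n ≈ 298 kN·m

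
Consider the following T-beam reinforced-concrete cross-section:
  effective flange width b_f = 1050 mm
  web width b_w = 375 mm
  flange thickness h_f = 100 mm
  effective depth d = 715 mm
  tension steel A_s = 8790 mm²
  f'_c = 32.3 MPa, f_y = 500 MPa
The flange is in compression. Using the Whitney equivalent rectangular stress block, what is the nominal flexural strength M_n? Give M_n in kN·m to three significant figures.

M_n ≈ 2740 kN·m

Tension: T = A_s f_y = 8790 × 500 = 4395000 N.
Try a within the flange: a = T/(0.85 f'_c b_f) = 4395000/(0.85 × 32.3 × 1050) = 152.46 mm.
a = 152.46 > h_f = 100 mm: the block extends into the web. Split into flange-overhang and web parts.
C_f = 0.85 f'_c (b_f − b_w) h_f = 0.85 × 32.3 × (1050 − 375) × 100 = 1853213 N.
Remaining web compression depth: a_w = (T − C_f)/(0.85 f'_c b_w) = (4395000 − 1853213)/(0.85 × 32.3 × 375) = 246.88 mm.
M_n = C_f(d − h_f/2) + (T − C_f)(d − a_w/2) = 1853213 × (715 − 50) + 2541787 × (715 − 123.44) = 1232.39 + 1503.62 = 2736.01 × 10⁶ N·mm.
M_n = 2736.01 kN·m.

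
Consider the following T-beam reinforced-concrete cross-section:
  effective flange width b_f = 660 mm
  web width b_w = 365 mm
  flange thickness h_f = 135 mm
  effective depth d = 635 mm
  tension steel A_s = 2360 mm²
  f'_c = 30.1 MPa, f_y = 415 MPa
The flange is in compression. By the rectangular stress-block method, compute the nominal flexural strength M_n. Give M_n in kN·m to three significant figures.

Tension: T = A_s f_y = 2360 × 415 = 979400 N.
Try a within the flange: a = T/(0.85 f'_c b_f) = 979400/(0.85 × 30.1 × 660) = 58.00 mm.
Since a = 58.00 ≤ h_f = 135 mm, the stress block lies entirely in the flange; analyse as a rectangular beam of width b_f.
M_n = T(d − a/2) = 979400 × (635 − 29) = 593.52 × 10⁶ N·mm.
M_n = 593.52 kN·m.

M_n ≈ 594 kN·m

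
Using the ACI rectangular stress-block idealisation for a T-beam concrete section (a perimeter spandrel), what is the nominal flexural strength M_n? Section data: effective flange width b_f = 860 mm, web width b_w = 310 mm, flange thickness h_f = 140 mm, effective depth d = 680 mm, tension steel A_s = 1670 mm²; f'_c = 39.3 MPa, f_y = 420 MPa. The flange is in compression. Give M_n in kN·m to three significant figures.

Tension: T = A_s f_y = 1670 × 420 = 701400 N.
Try a within the flange: a = T/(0.85 f'_c b_f) = 701400/(0.85 × 39.3 × 860) = 24.41 mm.
Since a = 24.41 ≤ h_f = 140 mm, the stress block lies entirely in the flange; analyse as a rectangular beam of width b_f.
M_n = T(d − a/2) = 701400 × (680 − 12.205) = 468.39 × 10⁶ N·mm.
M_n = 468.39 kN·m.

M_n ≈ 468 kN·m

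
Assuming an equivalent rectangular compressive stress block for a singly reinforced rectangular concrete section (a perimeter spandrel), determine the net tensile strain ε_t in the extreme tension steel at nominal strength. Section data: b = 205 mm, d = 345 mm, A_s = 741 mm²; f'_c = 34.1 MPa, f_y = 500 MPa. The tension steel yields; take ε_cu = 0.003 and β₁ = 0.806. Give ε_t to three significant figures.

ε_t ≈ 0.0104

a = A_s f_y/(0.85 f'_c b) = 62.35 mm.
β₁ = 0.806, so c = a/β₁ = 62.35/0.806 = 77.36 mm.
From the linear strain diagram with ε_cu = 0.003: ε_t = 0.003 (d − c)/c = 0.003 × (345 − 77.36)/77.36 = 0.0104.
Since ε_t ≥ 0.005, the section is tension-controlled.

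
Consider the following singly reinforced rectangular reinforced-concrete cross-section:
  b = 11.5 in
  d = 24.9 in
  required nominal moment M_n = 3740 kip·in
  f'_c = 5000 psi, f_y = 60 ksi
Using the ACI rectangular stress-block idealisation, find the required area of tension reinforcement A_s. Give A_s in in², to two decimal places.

A_s ≈ 2.68 in²

From M_n = 0.85 f'_c a b (d − a/2):
a = d − √(d² − 2M_n/(0.85 f'_c b)) = 24.9 − √(24.9² − 2 × 3740/(0.85 × 5 × 11.5)) = 3.291 in.
A_s = 0.85 f'_c a b / f_y = 0.85 × 5 × 3.291 × 11.5 / 60 = 2.681 in².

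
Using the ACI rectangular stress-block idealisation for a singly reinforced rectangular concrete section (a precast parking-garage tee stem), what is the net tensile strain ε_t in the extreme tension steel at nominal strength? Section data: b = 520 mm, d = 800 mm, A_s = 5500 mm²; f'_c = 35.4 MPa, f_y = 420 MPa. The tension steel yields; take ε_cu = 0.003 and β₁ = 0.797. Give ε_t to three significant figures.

ε_t ≈ 0.00996

a = A_s f_y/(0.85 f'_c b) = 147.63 mm.
β₁ = 0.797, so c = a/β₁ = 147.63/0.797 = 185.23 mm.
From the linear strain diagram with ε_cu = 0.003: ε_t = 0.003 (d − c)/c = 0.003 × (800 − 185.23)/185.23 = 0.00996.
Since ε_t ≥ 0.005, the section is tension-controlled.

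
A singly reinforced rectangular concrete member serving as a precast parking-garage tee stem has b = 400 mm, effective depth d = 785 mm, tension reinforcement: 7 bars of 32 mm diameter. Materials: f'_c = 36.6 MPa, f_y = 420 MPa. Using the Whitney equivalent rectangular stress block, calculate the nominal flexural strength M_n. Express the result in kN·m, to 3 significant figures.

A_s = 7 × 804 = 5628 mm².
T = A_s f_y = 5628 × 420 = 2363760 N = 2363.76 kN.
From C = T: a = T/(0.85 f'_c b) = 2363760/(0.85 × 36.6 × 400) = 189.95 mm.
M_n = T(d − a/2) = 2363.76 kN × (785 − 94.975) mm = 1631.05 kN·m.

M_n ≈ 1630 kN·m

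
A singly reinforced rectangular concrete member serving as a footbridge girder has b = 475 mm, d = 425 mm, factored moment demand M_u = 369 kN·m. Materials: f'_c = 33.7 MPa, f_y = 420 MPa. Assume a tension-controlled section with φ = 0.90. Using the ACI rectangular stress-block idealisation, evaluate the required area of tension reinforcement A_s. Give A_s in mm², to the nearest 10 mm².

A_s ≈ 2530 mm²

M_n = M_u/φ = 369/0.90 = 410 kN·m.
With M_n = 0.85 f'_c a b (d − a/2), solve the quadratic for a:
a = d − √(d² − 2M_n/(0.85 f'_c b)) = 425 − √(425² − 2 × 410×10⁶/(0.85 × 33.7 × 475)) = 78.07 mm.
A_s = 0.85 f'_c a b / f_y = 0.85 × 33.7 × 78.07 × 475 / 420 = 2529.2 mm².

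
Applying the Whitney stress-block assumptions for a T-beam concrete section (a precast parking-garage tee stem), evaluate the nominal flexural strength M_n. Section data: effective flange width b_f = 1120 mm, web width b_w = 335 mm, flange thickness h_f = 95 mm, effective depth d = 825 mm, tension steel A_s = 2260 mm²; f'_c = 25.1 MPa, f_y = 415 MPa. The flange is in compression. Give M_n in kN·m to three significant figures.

M_n ≈ 755 kN·m

Tension: T = A_s f_y = 2260 × 415 = 937900 N.
Try a within the flange: a = T/(0.85 f'_c b_f) = 937900/(0.85 × 25.1 × 1120) = 39.25 mm.
Since a = 39.25 ≤ h_f = 95 mm, the stress block lies entirely in the flange; analyse as a rectangular beam of width b_f.
M_n = T(d − a/2) = 937900 × (825 − 19.625) = 755.36 × 10⁶ N·mm.
M_n = 755.36 kN·m.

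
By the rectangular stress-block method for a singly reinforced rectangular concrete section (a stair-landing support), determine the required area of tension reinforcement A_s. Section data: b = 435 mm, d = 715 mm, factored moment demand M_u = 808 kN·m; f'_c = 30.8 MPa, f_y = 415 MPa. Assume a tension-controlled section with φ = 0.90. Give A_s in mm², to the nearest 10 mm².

M_n = M_u/φ = 808/0.90 = 897.778 kN·m.
With M_n = 0.85 f'_c a b (d − a/2), solve the quadratic for a:
a = d − √(d² − 2M_n/(0.85 f'_c b)) = 715 − √(715² − 2 × 897.778×10⁶/(0.85 × 30.8 × 435)) = 120.39 mm.
A_s = 0.85 f'_c a b / f_y = 0.85 × 30.8 × 120.39 × 435 / 415 = 3303.7 mm².

A_s ≈ 3300 mm²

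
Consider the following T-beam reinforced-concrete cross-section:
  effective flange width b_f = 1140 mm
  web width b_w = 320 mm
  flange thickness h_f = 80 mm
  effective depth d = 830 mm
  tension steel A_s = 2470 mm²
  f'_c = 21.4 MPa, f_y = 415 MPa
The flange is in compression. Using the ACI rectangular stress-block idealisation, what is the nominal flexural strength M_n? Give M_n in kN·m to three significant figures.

M_n ≈ 825 kN·m

Tension: T = A_s f_y = 2470 × 415 = 1025050 N.
Try a within the flange: a = T/(0.85 f'_c b_f) = 1025050/(0.85 × 21.4 × 1140) = 49.43 mm.
Since a = 49.43 ≤ h_f = 80 mm, the stress block lies entirely in the flange; analyse as a rectangular beam of width b_f.
M_n = T(d − a/2) = 1025050 × (830 − 24.715) = 825.46 × 10⁶ N·mm.
M_n = 825.46 kN·m.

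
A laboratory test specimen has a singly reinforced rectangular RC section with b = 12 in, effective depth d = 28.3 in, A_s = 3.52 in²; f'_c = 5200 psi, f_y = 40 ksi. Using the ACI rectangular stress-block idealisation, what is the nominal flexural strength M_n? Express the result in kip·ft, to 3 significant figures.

T = A_s f_y = 3.52 × 40 = 140.8 kips.
a = T/(0.85 f'_c b) = 140.8/(0.85 × 5.2 × 12) = 2.655 in.
M_n = T(d − a/2) = 140.8 × (28.3 − 1.3275) = 3797.7 kip·in = 3797.7/12 = 316.48 kip·ft.

M_n ≈ 316 kip·ft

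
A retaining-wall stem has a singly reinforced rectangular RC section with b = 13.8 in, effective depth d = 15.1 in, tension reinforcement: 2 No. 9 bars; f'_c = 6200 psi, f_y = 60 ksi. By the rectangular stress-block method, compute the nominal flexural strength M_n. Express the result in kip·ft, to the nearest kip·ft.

M_n ≈ 143 kip·ft

A_s = 2 × 1 = 2 in².
T = A_s f_y = 2 × 60 = 120 kips.
a = T/(0.85 f'_c b) = 120/(0.85 × 6.2 × 13.8) = 1.650 in.
M_n = T(d − a/2) = 120 × (15.1 − 0.825) = 1713.0 kip·in = 1713.0/12 = 142.75 kip·ft.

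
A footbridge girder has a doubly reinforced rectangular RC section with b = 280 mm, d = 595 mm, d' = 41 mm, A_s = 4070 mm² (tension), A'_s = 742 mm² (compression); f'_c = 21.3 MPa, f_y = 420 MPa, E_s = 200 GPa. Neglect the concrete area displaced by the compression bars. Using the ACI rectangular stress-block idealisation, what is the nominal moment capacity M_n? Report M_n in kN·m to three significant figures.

M_n ≈ 812 kN·m

Assume both tension and compression steel yield.
Net tension couple steel: A_s − A'_s = 3328 mm².
a = (A_s − A'_s) f_y / (0.85 f'_c b) = 1397760/(0.85 × 21.3 × 280) = 275.72 mm.
c = a/β₁ = 275.72/0.85 = 324.38 mm; ε'_s = 0.003(c − d')/c = 0.0026 ≥ f_y/E_s = 0.0021, so compression steel does yield.
M_n = (A_s − A'_s) f_y (d − a/2) + A'_s f_y (d − d') = [1397760 × (595 − 137.86) + 311640 × (595 − 41)] × 10⁻⁶ = 638.97 + 172.65 = 811.62 kN·m.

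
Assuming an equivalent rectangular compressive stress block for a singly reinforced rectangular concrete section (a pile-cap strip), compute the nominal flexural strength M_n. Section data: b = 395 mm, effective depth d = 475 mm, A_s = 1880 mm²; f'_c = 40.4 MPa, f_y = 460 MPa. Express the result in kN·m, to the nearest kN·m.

T = A_s f_y = 1880 × 460 = 864800 N = 864.8 kN.
From C = T: a = T/(0.85 f'_c b) = 864800/(0.85 × 40.4 × 395) = 63.76 mm.
M_n = T(d − a/2) = 864.8 kN × (475 − 31.88) mm = 383.21 kN·m.

M_n ≈ 383 kN·m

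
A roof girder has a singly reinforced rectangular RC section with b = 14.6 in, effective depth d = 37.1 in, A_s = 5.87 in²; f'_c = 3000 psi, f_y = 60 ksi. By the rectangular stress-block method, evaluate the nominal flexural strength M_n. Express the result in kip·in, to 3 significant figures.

M_n ≈ 11400 kip·in

T = A_s f_y = 5.87 × 60 = 352.2 kips.
a = T/(0.85 f'_c b) = 352.2/(0.85 × 3 × 14.6) = 9.460 in.
M_n = T(d − a/2) = 352.2 × (37.1 − 4.73) = 11400.7 kip·in.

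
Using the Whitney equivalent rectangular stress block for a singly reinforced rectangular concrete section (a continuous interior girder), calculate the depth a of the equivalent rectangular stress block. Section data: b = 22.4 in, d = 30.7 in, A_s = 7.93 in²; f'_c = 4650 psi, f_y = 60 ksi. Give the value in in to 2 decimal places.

T = A_s f_y = 7.93 × 60 = 475.8 kips.
a = T/(0.85 f'_c b) = 475.8/(0.85 × 4.65 × 22.4) = 5.37 in.

a ≈ 5.37 in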